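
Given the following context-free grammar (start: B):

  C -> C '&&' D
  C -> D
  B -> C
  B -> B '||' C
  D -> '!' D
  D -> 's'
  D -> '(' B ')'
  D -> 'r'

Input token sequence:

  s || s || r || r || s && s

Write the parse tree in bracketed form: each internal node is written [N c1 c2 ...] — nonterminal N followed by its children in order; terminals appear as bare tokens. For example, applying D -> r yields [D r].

[B [B [B [B [B [C [D s]]] || [C [D s]]] || [C [D r]]] || [C [D r]]] || [C [C [D s]] && [D s]]]

B
B || C
B || C || C
B || C || C || C
B || C || C || C || C
C || C || C || C || C
D || C || C || C || C
s || C || C || C || C
s || D || C || C || C
s || s || C || C || C
s || s || D || C || C
s || s || r || C || C
s || s || r || D || C
s || s || r || r || C
s || s || r || r || C && D
s || s || r || r || D && D
s || s || r || r || s && D
s || s || r || r || s && s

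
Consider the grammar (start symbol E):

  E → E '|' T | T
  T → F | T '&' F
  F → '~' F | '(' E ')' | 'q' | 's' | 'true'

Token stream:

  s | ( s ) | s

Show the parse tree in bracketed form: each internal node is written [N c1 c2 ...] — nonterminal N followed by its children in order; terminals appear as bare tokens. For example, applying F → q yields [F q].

[E [E [E [T [F s]]] | [T [F ( [E [T [F s]]] )]]] | [T [F s]]]

E
E | T
E | T | T
T | T | T
F | T | T
s | T | T
s | F | T
s | ( E ) | T
s | ( T ) | T
s | ( F ) | T
s | ( s ) | T
s | ( s ) | F
s | ( s ) | s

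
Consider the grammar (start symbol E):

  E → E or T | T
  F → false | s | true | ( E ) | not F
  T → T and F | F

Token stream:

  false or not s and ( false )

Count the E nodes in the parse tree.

3

[E [E [T [F false]]] or [T [T [F not [F s]]] and [F ( [E [T [F false]]] )]]]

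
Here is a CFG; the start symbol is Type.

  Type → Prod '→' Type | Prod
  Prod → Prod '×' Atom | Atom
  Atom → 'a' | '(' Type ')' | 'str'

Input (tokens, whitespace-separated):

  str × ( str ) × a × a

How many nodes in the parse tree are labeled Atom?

[Type [Prod [Prod [Prod [Prod [Atom str]] × [Atom ( [Type [Prod [Atom str]]] )]] × [Atom a]] × [Atom a]]]

5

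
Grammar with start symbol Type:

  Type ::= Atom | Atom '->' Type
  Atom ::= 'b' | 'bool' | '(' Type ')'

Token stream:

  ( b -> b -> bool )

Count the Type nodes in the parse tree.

4

[Type [Atom ( [Type [Atom b] -> [Type [Atom b] -> [Type [Atom bool]]]] )]]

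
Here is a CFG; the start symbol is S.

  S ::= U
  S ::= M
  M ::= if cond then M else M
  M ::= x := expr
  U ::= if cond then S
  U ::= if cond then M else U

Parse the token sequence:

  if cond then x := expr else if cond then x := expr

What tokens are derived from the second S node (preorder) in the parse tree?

x := expr

[S [U if cond then [M x := expr] else [U if cond then [S [M x := expr]]]]]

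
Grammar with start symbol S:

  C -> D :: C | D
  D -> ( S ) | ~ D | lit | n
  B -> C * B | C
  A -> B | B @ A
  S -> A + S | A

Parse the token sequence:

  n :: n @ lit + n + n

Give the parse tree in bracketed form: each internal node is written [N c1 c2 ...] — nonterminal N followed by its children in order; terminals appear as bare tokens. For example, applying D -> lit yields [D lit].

S
A + S
B @ A + S
C @ A + S
D :: C @ A + S
n :: C @ A + S
n :: D @ A + S
n :: n @ A + S
n :: n @ B + S
n :: n @ C + S
n :: n @ D + S
n :: n @ lit + S
n :: n @ lit + A + S
n :: n @ lit + B + S
n :: n @ lit + C + S
n :: n @ lit + D + S
n :: n @ lit + n + S
n :: n @ lit + n + A
n :: n @ lit + n + B
n :: n @ lit + n + C
n :: n @ lit + n + D
n :: n @ lit + n + n

[S [A [B [C [D n] :: [C [D n]]]] @ [A [B [C [D lit]]]]] + [S [A [B [C [D n]]]] + [S [A [B [C [D n]]]]]]]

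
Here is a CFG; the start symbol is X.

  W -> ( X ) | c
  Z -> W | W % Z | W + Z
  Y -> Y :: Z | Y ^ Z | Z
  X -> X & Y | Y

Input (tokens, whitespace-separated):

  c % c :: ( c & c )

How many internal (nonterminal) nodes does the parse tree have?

17

[X [Y [Y [Z [W c] % [Z [W c]]]] :: [Z [W ( [X [X [Y [Z [W c]]]] & [Y [Z [W c]]]] )]]]]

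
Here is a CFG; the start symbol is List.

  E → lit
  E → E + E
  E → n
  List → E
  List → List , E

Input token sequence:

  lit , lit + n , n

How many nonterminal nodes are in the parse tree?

8

[List [List [List [E lit]] , [E [E lit] + [E n]]] , [E n]]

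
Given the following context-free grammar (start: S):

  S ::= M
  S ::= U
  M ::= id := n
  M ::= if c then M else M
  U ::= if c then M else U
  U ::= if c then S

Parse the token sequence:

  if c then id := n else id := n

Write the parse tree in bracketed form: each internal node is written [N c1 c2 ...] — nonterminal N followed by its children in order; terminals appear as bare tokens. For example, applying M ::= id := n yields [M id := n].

[S [M if c then [M id := n] else [M id := n]]]

S
M
if c then M else M
if c then id := n else M
if c then id := n else id := n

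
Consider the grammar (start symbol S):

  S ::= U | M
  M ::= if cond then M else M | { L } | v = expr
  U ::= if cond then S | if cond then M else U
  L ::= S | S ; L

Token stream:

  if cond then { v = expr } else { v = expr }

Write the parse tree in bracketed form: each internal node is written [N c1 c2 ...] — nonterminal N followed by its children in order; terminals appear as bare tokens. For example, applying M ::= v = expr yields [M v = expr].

[S [M if cond then [M { [L [S [M v = expr]]] }] else [M { [L [S [M v = expr]]] }]]]

S
M
if cond then M else M
if cond then { L } else M
if cond then { S } else M
if cond then { M } else M
if cond then { v = expr } else M
if cond then { v = expr } else { L }
if cond then { v = expr } else { S }
if cond then { v = expr } else { M }
if cond then { v = expr } else { v = expr }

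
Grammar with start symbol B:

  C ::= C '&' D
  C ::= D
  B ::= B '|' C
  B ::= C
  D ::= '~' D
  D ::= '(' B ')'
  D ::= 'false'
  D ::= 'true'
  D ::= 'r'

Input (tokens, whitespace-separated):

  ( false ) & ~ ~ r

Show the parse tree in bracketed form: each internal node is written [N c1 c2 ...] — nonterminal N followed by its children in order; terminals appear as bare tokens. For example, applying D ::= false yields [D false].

[B [C [C [D ( [B [C [D false]]] )]] & [D ~ [D ~ [D r]]]]]

B
C
C & D
D & D
( B ) & D
( C ) & D
( D ) & D
( false ) & D
( false ) & ~ D
( false ) & ~ ~ D
( false ) & ~ ~ r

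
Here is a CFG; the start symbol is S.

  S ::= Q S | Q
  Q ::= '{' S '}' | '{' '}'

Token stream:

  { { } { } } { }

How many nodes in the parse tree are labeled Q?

4

[S [Q { [S [Q { }] [S [Q { }]]] }] [S [Q { }]]]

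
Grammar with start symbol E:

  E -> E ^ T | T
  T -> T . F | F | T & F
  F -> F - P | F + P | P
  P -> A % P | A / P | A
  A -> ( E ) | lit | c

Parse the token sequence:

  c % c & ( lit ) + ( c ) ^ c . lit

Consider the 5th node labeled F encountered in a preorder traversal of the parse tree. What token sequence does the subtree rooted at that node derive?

[E [E [T [T [F [P [A c] % [P [A c]]]]] & [F [F [P [A ( [E [T [F [P [A lit]]]]] )]]] + [P [A ( [E [T [F [P [A c]]]]] )]]]]] ^ [T [T [F [P [A c]]]] . [F [P [A lit]]]]]

c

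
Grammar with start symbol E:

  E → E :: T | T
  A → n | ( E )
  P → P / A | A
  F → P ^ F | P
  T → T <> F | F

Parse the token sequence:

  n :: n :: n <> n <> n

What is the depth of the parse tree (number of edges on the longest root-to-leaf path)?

7

[E [E [E [T [F [P [A n]]]]] :: [T [F [P [A n]]]]] :: [T [T [T [F [P [A n]]]] <> [F [P [A n]]]] <> [F [P [A n]]]]]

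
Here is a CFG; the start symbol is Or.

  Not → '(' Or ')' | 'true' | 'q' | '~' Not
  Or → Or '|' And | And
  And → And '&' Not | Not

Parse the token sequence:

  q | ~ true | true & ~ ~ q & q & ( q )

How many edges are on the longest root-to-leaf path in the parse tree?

[Or [Or [Or [And [Not q]]] | [And [Not ~ [Not true]]]] | [And [And [And [And [Not true]] & [Not ~ [Not ~ [Not q]]]] & [Not q]] & [Not ( [Or [And [Not q]]] )]]]

7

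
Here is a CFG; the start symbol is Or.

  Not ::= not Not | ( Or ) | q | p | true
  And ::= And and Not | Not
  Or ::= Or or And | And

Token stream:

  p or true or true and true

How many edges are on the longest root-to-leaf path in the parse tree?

5

[Or [Or [Or [And [Not p]]] or [And [Not true]]] or [And [And [Not true]] and [Not true]]]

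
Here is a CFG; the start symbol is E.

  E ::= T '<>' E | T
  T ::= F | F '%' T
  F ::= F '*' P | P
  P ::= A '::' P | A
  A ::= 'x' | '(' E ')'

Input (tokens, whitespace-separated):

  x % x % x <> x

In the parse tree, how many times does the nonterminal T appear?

[E [T [F [P [A x]]] % [T [F [P [A x]]] % [T [F [P [A x]]]]]] <> [E [T [F [P [A x]]]]]]

4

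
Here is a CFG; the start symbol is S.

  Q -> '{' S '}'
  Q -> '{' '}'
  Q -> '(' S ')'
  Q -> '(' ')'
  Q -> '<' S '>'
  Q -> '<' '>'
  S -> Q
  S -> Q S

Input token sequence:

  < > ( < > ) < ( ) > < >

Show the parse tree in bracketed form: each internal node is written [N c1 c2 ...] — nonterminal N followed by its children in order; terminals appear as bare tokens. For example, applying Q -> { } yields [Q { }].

S
Q S
< > S
< > Q S
< > ( S ) S
< > ( Q ) S
< > ( < > ) S
< > ( < > ) Q S
< > ( < > ) < S > S
< > ( < > ) < Q > S
< > ( < > ) < ( ) > S
< > ( < > ) < ( ) > Q
< > ( < > ) < ( ) > < >

[S [Q < >] [S [Q ( [S [Q < >]] )] [S [Q < [S [Q ( )]] >] [S [Q < >]]]]]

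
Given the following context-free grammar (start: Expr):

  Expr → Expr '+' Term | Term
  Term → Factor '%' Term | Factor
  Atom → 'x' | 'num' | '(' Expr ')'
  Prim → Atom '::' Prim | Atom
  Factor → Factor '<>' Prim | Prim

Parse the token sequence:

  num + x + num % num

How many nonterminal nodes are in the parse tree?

[Expr [Expr [Expr [Term [Factor [Prim [Atom num]]]]] + [Term [Factor [Prim [Atom x]]]]] + [Term [Factor [Prim [Atom num]]] % [Term [Factor [Prim [Atom num]]]]]]

19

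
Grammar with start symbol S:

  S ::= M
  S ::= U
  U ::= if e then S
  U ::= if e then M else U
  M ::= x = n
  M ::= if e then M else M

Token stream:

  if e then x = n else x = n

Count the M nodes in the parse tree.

3

[S [M if e then [M x = n] else [M x = n]]]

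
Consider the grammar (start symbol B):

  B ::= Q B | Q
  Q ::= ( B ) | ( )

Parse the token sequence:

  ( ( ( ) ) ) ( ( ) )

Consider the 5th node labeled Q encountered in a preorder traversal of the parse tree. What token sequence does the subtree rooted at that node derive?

[B [Q ( [B [Q ( [B [Q ( )]] )]] )] [B [Q ( [B [Q ( )]] )]]]

( )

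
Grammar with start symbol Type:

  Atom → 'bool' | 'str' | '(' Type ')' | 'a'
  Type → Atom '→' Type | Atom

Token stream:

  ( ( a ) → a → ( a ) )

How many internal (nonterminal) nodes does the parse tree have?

12

[Type [Atom ( [Type [Atom ( [Type [Atom a]] )] → [Type [Atom a] → [Type [Atom ( [Type [Atom a]] )]]]] )]]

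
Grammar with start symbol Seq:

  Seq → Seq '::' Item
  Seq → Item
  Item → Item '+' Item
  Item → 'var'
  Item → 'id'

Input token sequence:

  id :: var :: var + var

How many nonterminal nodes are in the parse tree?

[Seq [Seq [Seq [Item id]] :: [Item var]] :: [Item [Item var] + [Item var]]]

8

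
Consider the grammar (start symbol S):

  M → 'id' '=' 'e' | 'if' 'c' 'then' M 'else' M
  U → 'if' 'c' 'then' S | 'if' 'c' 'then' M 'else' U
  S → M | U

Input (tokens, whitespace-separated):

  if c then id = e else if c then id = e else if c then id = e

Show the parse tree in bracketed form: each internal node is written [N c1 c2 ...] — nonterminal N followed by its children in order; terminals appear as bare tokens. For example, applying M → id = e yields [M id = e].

[S [U if c then [M id = e] else [U if c then [M id = e] else [U if c then [S [M id = e]]]]]]

S
U
if c then M else U
if c then id = e else U
if c then id = e else if c then M else U
if c then id = e else if c then id = e else U
if c then id = e else if c then id = e else if c then S
if c then id = e else if c then id = e else if c then M
if c then id = e else if c then id = e else if c then id = e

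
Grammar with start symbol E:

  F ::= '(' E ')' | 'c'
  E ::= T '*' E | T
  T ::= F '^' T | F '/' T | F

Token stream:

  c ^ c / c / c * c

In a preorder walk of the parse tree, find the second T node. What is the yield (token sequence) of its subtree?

c / c / c

[E [T [F c] ^ [T [F c] / [T [F c] / [T [F c]]]]] * [E [T [F c]]]]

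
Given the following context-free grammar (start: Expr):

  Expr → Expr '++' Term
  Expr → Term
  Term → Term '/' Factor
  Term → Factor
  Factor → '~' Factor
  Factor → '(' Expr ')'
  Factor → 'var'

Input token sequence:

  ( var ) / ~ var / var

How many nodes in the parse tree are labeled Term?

[Expr [Term [Term [Term [Factor ( [Expr [Term [Factor var]]] )]] / [Factor ~ [Factor var]]] / [Factor var]]]

4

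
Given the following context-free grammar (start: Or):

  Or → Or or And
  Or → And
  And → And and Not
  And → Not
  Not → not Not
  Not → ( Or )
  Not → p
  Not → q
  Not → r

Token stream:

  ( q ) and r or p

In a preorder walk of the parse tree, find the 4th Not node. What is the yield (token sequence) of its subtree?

p

[Or [Or [And [And [Not ( [Or [And [Not q]]] )]] and [Not r]]] or [And [Not p]]]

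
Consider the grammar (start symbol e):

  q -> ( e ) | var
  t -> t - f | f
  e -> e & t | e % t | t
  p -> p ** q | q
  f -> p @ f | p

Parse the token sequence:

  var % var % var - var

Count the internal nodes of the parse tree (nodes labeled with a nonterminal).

[e [e [e [t [f [p [q var]]]]] % [t [f [p [q var]]]]] % [t [t [f [p [q var]]]] - [f [p [q var]]]]]

19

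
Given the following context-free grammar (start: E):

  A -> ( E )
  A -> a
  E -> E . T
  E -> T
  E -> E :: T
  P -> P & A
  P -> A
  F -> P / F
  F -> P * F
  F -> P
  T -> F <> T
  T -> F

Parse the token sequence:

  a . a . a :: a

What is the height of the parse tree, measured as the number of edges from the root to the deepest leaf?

8

[E [E [E [E [T [F [P [A a]]]]] . [T [F [P [A a]]]]] . [T [F [P [A a]]]]] :: [T [F [P [A a]]]]]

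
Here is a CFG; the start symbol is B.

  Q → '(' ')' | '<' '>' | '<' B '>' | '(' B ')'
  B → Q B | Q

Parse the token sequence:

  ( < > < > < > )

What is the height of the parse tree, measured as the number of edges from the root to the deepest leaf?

6

[B [Q ( [B [Q < >] [B [Q < >] [B [Q < >]]]] )]]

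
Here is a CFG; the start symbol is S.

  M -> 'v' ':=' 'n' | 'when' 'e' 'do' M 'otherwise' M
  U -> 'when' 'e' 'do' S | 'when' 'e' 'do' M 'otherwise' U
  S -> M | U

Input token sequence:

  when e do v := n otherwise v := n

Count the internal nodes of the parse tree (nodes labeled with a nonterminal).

[S [M when e do [M v := n] otherwise [M v := n]]]

4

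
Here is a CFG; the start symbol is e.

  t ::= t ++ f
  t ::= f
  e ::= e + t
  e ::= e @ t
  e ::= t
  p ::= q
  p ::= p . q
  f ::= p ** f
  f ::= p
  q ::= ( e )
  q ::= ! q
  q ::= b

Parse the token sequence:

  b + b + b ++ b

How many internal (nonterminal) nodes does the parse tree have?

19

[e [e [e [t [f [p [q b]]]]] + [t [f [p [q b]]]]] + [t [t [f [p [q b]]]] ++ [f [p [q b]]]]]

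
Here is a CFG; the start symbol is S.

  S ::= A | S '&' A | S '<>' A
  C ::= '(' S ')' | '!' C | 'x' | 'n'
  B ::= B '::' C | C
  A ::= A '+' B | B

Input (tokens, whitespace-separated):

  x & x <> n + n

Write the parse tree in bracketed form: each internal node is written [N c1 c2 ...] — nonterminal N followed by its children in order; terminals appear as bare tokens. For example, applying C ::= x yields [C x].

[S [S [S [A [B [C x]]]] & [A [B [C x]]]] <> [A [A [B [C n]]] + [B [C n]]]]

S
S <> A
S & A <> A
A & A <> A
B & A <> A
C & A <> A
x & A <> A
x & B <> A
x & C <> A
x & x <> A
x & x <> A + B
x & x <> B + B
x & x <> C + B
x & x <> n + B
x & x <> n + C
x & x <> n + n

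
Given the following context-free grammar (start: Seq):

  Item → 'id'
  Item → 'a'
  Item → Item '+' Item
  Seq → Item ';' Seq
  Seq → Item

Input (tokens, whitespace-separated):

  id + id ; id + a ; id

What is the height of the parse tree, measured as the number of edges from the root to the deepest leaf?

[Seq [Item [Item id] + [Item id]] ; [Seq [Item [Item id] + [Item a]] ; [Seq [Item id]]]]

4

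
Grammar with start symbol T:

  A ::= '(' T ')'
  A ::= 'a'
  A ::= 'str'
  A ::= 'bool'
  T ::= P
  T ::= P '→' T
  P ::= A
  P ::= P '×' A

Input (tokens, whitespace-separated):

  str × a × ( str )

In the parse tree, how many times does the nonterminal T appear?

2

[T [P [P [P [A str]] × [A a]] × [A ( [T [P [A str]]] )]]]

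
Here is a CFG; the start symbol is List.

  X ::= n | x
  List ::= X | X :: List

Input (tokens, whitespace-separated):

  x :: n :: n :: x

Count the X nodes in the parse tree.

4

[List [X x] :: [List [X n] :: [List [X n] :: [List [X x]]]]]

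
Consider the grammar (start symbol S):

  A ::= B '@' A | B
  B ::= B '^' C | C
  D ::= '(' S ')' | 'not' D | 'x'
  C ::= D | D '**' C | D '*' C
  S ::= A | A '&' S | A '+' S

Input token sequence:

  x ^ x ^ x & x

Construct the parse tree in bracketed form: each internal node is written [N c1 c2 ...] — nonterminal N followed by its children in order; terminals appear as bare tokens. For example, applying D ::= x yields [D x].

[S [A [B [B [B [C [D x]]] ^ [C [D x]]] ^ [C [D x]]]] & [S [A [B [C [D x]]]]]]

S
A & S
B & S
B ^ C & S
B ^ C ^ C & S
C ^ C ^ C & S
D ^ C ^ C & S
x ^ C ^ C & S
x ^ D ^ C & S
x ^ x ^ C & S
x ^ x ^ D & S
x ^ x ^ x & S
x ^ x ^ x & A
x ^ x ^ x & B
x ^ x ^ x & C
x ^ x ^ x & D
x ^ x ^ x & x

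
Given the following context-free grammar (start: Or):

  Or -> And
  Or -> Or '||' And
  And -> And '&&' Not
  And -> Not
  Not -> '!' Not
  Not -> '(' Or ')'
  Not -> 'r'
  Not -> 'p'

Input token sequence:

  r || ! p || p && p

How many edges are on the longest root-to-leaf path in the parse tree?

5

[Or [Or [Or [And [Not r]]] || [And [Not ! [Not p]]]] || [And [And [Not p]] && [Not p]]]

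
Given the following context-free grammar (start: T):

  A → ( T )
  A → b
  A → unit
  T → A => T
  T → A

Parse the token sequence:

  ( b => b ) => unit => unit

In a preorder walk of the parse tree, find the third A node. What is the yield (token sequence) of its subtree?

[T [A ( [T [A b] => [T [A b]]] )] => [T [A unit] => [T [A unit]]]]

b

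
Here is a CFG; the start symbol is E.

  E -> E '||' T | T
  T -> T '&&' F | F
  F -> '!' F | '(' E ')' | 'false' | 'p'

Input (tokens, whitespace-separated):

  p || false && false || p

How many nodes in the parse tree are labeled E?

[E [E [E [T [F p]]] || [T [T [F false]] && [F false]]] || [T [F p]]]

3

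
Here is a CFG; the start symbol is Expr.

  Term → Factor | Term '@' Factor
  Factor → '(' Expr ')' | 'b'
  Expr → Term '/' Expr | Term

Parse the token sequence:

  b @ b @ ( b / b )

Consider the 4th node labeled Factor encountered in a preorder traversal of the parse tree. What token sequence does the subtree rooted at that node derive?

[Expr [Term [Term [Term [Factor b]] @ [Factor b]] @ [Factor ( [Expr [Term [Factor b]] / [Expr [Term [Factor b]]]] )]]]

b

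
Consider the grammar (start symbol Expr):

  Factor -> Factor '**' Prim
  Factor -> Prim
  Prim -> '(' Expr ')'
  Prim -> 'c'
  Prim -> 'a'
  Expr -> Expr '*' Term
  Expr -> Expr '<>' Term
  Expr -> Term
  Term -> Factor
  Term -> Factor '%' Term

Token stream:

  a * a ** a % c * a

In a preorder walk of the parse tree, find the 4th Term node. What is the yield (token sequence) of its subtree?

a

[Expr [Expr [Expr [Term [Factor [Prim a]]]] * [Term [Factor [Factor [Prim a]] ** [Prim a]] % [Term [Factor [Prim c]]]]] * [Term [Factor [Prim a]]]]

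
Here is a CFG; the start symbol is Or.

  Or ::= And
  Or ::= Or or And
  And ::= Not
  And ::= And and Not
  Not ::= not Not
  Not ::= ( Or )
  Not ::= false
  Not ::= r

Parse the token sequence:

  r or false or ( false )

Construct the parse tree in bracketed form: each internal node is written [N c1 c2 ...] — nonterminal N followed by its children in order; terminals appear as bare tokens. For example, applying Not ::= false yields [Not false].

[Or [Or [Or [And [Not r]]] or [And [Not false]]] or [And [Not ( [Or [And [Not false]]] )]]]

Or
Or or And
Or or And or And
And or And or And
Not or And or And
r or And or And
r or Not or And
r or false or And
r or false or Not
r or false or ( Or )
r or false or ( And )
r or false or ( Not )
r or false or ( false )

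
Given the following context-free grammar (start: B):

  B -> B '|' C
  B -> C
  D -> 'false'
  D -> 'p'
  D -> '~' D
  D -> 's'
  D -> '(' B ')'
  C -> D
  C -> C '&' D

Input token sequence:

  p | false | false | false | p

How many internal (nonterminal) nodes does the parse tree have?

15

[B [B [B [B [B [C [D p]]] | [C [D false]]] | [C [D false]]] | [C [D false]]] | [C [D p]]]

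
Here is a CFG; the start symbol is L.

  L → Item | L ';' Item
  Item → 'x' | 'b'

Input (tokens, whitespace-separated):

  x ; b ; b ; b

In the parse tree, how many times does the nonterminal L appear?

[L [L [L [L [Item x]] ; [Item b]] ; [Item b]] ; [Item b]]

4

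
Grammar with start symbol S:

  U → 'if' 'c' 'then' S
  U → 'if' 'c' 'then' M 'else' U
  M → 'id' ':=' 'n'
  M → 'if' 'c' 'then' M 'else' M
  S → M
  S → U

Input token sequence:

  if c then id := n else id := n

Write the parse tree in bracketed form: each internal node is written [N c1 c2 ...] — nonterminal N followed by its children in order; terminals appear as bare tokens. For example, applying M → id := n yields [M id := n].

[S [M if c then [M id := n] else [M id := n]]]

S
M
if c then M else M
if c then id := n else M
if c then id := n else id := n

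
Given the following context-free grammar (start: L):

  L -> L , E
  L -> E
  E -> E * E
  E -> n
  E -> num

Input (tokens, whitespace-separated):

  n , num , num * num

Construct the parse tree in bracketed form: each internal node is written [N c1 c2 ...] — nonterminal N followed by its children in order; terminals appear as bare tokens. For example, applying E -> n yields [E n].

L
L , E
L , E , E
E , E , E
n , E , E
n , num , E
n , num , E * E
n , num , num * E
n , num , num * num

[L [L [L [E n]] , [E num]] , [E [E num] * [E num]]]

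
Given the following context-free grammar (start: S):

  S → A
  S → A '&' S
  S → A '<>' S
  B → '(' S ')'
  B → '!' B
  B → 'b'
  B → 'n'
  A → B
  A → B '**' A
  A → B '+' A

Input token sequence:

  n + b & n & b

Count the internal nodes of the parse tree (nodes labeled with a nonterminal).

11

[S [A [B n] + [A [B b]]] & [S [A [B n]] & [S [A [B b]]]]]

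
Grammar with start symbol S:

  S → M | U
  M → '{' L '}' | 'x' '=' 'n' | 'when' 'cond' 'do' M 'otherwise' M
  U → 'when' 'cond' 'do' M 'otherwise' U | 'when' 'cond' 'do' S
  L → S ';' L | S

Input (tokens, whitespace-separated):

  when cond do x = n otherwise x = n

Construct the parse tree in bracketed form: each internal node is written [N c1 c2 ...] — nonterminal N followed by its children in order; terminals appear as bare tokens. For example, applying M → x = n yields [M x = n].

S
M
when cond do M otherwise M
when cond do x = n otherwise M
when cond do x = n otherwise x = n

[S [M when cond do [M x = n] otherwise [M x = n]]]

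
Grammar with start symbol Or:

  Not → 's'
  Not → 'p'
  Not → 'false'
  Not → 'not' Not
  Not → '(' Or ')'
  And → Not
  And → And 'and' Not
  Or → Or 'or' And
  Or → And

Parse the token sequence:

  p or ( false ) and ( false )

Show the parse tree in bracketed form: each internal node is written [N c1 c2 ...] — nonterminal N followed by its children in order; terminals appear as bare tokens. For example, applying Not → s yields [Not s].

Or
Or or And
And or And
Not or And
p or And
p or And and Not
p or Not and Not
p or ( Or ) and Not
p or ( And ) and Not
p or ( Not ) and Not
p or ( false ) and Not
p or ( false ) and ( Or )
p or ( false ) and ( And )
p or ( false ) and ( Not )
p or ( false ) and ( false )

[Or [Or [And [Not p]]] or [And [And [Not ( [Or [And [Not false]]] )]] and [Not ( [Or [And [Not false]]] )]]]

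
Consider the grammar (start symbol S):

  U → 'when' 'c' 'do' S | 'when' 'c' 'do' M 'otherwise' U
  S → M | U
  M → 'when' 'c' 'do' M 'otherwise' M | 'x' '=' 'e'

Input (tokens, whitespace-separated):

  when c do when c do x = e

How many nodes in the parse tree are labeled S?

3

[S [U when c do [S [U when c do [S [M x = e]]]]]]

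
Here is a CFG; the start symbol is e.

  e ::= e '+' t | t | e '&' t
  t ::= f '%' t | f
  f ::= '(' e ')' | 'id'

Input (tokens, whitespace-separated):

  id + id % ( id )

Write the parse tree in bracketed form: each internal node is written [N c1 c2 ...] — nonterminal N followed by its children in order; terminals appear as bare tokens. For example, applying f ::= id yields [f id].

[e [e [t [f id]]] + [t [f id] % [t [f ( [e [t [f id]]] )]]]]

e
e + t
t + t
f + t
id + t
id + f % t
id + id % t
id + id % f
id + id % ( e )
id + id % ( t )
id + id % ( f )
id + id % ( id )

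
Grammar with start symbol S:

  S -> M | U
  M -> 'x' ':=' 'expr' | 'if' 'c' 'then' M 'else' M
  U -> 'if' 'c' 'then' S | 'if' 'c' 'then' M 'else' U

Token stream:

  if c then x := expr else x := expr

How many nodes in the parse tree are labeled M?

3

[S [M if c then [M x := expr] else [M x := expr]]]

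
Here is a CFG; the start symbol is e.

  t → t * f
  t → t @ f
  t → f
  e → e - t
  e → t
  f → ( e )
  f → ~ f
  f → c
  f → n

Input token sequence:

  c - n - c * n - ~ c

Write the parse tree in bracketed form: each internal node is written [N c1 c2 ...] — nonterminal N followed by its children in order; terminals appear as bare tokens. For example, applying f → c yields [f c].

[e [e [e [e [t [f c]]] - [t [f n]]] - [t [t [f c]] * [f n]]] - [t [f ~ [f c]]]]

e
e - t
e - t - t
e - t - t - t
t - t - t - t
f - t - t - t
c - t - t - t
c - f - t - t
c - n - t - t
c - n - t * f - t
c - n - f * f - t
c - n - c * f - t
c - n - c * n - t
c - n - c * n - f
c - n - c * n - ~ f
c - n - c * n - ~ c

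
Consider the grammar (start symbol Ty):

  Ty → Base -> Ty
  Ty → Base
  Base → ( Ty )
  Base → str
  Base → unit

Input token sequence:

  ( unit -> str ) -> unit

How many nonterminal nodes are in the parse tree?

8

[Ty [Base ( [Ty [Base unit] -> [Ty [Base str]]] )] -> [Ty [Base unit]]]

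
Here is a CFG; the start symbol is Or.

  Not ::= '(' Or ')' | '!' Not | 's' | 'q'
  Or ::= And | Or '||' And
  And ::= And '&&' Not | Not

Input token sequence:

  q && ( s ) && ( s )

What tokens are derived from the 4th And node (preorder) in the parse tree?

s

[Or [And [And [And [Not q]] && [Not ( [Or [And [Not s]]] )]] && [Not ( [Or [And [Not s]]] )]]]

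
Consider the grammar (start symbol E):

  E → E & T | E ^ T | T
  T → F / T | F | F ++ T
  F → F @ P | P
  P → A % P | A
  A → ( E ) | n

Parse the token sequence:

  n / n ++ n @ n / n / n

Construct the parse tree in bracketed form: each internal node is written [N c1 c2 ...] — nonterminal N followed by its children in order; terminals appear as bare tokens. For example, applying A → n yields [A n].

[E [T [F [P [A n]]] / [T [F [P [A n]]] ++ [T [F [F [P [A n]]] @ [P [A n]]] / [T [F [P [A n]]] / [T [F [P [A n]]]]]]]]]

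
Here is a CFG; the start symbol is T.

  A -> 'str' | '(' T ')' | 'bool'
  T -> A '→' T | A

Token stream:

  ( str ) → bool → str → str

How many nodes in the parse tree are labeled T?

[T [A ( [T [A str]] )] → [T [A bool] → [T [A str] → [T [A str]]]]]

5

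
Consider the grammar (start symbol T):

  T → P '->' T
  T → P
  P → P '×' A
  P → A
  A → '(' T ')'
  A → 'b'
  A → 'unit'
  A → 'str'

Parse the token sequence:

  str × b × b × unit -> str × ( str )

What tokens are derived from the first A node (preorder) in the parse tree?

[T [P [P [P [P [A str]] × [A b]] × [A b]] × [A unit]] -> [T [P [P [A str]] × [A ( [T [P [A str]]] )]]]]

str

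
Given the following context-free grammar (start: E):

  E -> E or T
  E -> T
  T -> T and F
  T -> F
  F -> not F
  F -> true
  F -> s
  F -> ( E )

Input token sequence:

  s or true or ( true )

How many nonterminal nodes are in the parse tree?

[E [E [E [T [F s]]] or [T [F true]]] or [T [F ( [E [T [F true]]] )]]]

12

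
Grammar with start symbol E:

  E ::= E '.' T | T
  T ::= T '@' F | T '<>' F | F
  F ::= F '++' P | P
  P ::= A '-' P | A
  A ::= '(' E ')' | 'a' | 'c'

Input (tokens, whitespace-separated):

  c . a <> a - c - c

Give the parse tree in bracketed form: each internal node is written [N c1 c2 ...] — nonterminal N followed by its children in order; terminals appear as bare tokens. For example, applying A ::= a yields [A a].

[E [E [T [F [P [A c]]]]] . [T [T [F [P [A a]]]] <> [F [P [A a] - [P [A c] - [P [A c]]]]]]]

E
E . T
T . T
F . T
P . T
A . T
c . T
c . T <> F
c . F <> F
c . P <> F
c . A <> F
c . a <> F
c . a <> P
c . a <> A - P
c . a <> a - P
c . a <> a - A - P
c . a <> a - c - P
c . a <> a - c - A
c . a <> a - c - c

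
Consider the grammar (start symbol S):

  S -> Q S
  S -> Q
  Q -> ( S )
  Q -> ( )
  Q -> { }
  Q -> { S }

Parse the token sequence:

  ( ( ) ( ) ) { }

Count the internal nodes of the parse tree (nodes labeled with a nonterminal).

[S [Q ( [S [Q ( )] [S [Q ( )]]] )] [S [Q { }]]]

8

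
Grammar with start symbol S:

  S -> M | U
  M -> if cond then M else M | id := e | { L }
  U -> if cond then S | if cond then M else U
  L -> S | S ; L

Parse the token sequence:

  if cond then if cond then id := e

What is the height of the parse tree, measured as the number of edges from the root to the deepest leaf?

[S [U if cond then [S [U if cond then [S [M id := e]]]]]]

6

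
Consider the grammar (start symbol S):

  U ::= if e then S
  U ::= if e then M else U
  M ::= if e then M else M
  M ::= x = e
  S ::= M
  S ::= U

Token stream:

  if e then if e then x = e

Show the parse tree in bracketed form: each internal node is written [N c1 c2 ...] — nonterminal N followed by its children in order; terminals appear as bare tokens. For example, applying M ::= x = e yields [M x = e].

S
U
if e then S
if e then U
if e then if e then S
if e then if e then M
if e then if e then x = e

[S [U if e then [S [U if e then [S [M x = e]]]]]]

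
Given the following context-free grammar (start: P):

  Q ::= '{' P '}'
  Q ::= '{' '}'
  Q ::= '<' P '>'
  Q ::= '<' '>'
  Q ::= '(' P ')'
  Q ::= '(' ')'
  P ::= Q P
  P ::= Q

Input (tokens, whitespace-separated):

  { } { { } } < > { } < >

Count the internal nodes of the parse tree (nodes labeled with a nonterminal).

12

[P [Q { }] [P [Q { [P [Q { }]] }] [P [Q < >] [P [Q { }] [P [Q < >]]]]]]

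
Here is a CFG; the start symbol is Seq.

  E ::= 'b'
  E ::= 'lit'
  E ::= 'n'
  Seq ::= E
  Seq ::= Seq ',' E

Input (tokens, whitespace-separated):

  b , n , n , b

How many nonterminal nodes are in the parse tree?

[Seq [Seq [Seq [Seq [E b]] , [E n]] , [E n]] , [E b]]

8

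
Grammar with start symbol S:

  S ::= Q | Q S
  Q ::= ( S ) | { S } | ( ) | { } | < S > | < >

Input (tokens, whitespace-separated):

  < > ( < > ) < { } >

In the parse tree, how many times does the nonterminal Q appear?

[S [Q < >] [S [Q ( [S [Q < >]] )] [S [Q < [S [Q { }]] >]]]]

5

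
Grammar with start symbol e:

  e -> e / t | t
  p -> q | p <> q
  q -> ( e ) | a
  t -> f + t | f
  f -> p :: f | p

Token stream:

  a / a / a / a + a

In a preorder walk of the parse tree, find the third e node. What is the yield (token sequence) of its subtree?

[e [e [e [e [t [f [p [q a]]]]] / [t [f [p [q a]]]]] / [t [f [p [q a]]]]] / [t [f [p [q a]]] + [t [f [p [q a]]]]]]

a / a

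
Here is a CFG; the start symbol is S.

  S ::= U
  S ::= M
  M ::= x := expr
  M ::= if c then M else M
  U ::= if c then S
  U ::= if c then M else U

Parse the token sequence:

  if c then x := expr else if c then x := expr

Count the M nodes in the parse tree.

2

[S [U if c then [M x := expr] else [U if c then [S [M x := expr]]]]]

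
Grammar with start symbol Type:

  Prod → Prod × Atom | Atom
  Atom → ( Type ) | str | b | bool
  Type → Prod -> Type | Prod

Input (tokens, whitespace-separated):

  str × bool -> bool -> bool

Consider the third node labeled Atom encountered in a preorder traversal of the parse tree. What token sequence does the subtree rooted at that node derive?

bool

[Type [Prod [Prod [Atom str]] × [Atom bool]] -> [Type [Prod [Atom bool]] -> [Type [Prod [Atom bool]]]]]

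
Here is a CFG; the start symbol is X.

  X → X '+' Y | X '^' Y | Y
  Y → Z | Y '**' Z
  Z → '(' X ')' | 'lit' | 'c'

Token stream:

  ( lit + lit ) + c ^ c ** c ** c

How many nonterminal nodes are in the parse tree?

19

[X [X [X [Y [Z ( [X [X [Y [Z lit]]] + [Y [Z lit]]] )]]] + [Y [Z c]]] ^ [Y [Y [Y [Z c]] ** [Z c]] ** [Z c]]]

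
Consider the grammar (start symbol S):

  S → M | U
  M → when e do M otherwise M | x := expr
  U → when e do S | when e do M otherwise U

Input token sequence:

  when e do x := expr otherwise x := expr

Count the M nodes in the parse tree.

3

[S [M when e do [M x := expr] otherwise [M x := expr]]]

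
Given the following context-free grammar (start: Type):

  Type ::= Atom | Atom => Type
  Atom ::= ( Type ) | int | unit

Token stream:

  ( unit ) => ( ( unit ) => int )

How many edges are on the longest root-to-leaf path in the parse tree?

[Type [Atom ( [Type [Atom unit]] )] => [Type [Atom ( [Type [Atom ( [Type [Atom unit]] )] => [Type [Atom int]]] )]]]

7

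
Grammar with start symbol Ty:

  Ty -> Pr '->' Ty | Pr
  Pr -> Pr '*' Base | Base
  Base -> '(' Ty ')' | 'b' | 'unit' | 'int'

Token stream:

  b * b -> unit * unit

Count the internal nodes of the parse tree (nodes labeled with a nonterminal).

[Ty [Pr [Pr [Base b]] * [Base b]] -> [Ty [Pr [Pr [Base unit]] * [Base unit]]]]

10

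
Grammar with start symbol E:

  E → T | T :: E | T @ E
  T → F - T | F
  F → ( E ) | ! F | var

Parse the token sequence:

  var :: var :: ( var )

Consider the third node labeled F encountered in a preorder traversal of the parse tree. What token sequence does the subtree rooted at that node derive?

[E [T [F var]] :: [E [T [F var]] :: [E [T [F ( [E [T [F var]]] )]]]]]

( var )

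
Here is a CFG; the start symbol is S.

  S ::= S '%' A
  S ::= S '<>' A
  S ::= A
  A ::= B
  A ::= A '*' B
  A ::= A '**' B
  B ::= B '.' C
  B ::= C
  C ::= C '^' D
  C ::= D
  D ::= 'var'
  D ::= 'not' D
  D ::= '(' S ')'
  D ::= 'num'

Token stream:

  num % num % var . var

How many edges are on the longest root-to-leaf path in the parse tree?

[S [S [S [A [B [C [D num]]]]] % [A [B [C [D num]]]]] % [A [B [B [C [D var]]] . [C [D var]]]]]

7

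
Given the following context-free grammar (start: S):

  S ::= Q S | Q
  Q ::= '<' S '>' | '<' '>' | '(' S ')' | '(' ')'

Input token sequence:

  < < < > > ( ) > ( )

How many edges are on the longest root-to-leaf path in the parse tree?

[S [Q < [S [Q < [S [Q < >]] >] [S [Q ( )]]] >] [S [Q ( )]]]

6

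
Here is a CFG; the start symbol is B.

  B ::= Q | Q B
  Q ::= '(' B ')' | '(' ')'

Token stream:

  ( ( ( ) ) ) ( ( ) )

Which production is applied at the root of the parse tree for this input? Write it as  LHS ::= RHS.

B ::= Q B

[B [Q ( [B [Q ( [B [Q ( )]] )]] )] [B [Q ( [B [Q ( )]] )]]]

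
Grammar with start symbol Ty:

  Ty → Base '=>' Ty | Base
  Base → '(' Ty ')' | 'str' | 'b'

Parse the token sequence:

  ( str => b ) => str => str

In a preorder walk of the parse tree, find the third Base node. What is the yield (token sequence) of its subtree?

[Ty [Base ( [Ty [Base str] => [Ty [Base b]]] )] => [Ty [Base str] => [Ty [Base str]]]]

b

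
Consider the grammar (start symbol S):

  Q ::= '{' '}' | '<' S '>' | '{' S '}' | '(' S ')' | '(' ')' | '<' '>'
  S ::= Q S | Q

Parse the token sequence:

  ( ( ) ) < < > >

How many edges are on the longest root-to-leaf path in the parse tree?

[S [Q ( [S [Q ( )]] )] [S [Q < [S [Q < >]] >]]]

5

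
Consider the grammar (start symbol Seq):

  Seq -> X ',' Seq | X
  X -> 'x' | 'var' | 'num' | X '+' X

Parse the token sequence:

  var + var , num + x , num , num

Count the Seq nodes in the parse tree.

[Seq [X [X var] + [X var]] , [Seq [X [X num] + [X x]] , [Seq [X num] , [Seq [X num]]]]]

4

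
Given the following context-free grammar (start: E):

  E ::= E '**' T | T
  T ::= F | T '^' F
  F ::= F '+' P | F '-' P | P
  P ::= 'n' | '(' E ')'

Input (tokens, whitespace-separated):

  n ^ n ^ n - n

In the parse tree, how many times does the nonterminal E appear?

[E [T [T [T [F [P n]]] ^ [F [P n]]] ^ [F [F [P n]] - [P n]]]]

1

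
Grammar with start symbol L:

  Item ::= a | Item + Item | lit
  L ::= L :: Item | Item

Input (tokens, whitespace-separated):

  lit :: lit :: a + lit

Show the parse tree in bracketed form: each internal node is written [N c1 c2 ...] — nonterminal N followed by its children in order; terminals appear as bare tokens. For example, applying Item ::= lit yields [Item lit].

L
L :: Item
L :: Item :: Item
Item :: Item :: Item
lit :: Item :: Item
lit :: lit :: Item
lit :: lit :: Item + Item
lit :: lit :: a + Item
lit :: lit :: a + lit

[L [L [L [Item lit]] :: [Item lit]] :: [Item [Item a] + [Item lit]]]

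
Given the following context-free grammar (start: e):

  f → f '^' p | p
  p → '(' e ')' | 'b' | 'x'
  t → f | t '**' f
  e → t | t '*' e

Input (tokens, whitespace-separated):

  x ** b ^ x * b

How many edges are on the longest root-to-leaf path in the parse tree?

[e [t [t [f [p x]]] ** [f [f [p b]] ^ [p x]]] * [e [t [f [p b]]]]]

5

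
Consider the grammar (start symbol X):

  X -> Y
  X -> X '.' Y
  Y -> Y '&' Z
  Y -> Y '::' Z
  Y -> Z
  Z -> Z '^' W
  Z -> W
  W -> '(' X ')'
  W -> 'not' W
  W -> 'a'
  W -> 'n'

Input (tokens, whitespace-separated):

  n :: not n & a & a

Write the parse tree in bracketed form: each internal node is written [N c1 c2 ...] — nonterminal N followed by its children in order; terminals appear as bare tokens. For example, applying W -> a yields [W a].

[X [Y [Y [Y [Y [Z [W n]]] :: [Z [W not [W n]]]] & [Z [W a]]] & [Z [W a]]]]

X
Y
Y & Z
Y & Z & Z
Y :: Z & Z & Z
Z :: Z & Z & Z
W :: Z & Z & Z
n :: Z & Z & Z
n :: W & Z & Z
n :: not W & Z & Z
n :: not n & Z & Z
n :: not n & W & Z
n :: not n & a & Z
n :: not n & a & W
n :: not n & a & a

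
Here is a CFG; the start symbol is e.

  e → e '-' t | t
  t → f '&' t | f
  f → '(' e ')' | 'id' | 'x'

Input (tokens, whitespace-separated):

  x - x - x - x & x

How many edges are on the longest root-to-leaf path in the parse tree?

6

[e [e [e [e [t [f x]]] - [t [f x]]] - [t [f x]]] - [t [f x] & [t [f x]]]]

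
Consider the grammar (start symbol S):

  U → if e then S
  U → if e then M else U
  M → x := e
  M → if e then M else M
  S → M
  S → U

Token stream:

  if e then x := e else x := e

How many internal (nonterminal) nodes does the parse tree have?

[S [M if e then [M x := e] else [M x := e]]]

4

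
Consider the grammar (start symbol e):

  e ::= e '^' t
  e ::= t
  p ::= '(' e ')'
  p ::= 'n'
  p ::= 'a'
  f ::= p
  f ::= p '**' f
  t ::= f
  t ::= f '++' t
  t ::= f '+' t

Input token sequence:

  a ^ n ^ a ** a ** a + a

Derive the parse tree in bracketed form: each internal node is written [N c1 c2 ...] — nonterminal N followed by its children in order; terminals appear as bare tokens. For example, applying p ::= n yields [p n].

e
e ^ t
e ^ t ^ t
t ^ t ^ t
f ^ t ^ t
p ^ t ^ t
a ^ t ^ t
a ^ f ^ t
a ^ p ^ t
a ^ n ^ t
a ^ n ^ f + t
a ^ n ^ p ** f + t
a ^ n ^ a ** f + t
a ^ n ^ a ** p ** f + t
a ^ n ^ a ** a ** f + t
a ^ n ^ a ** a ** p + t
a ^ n ^ a ** a ** a + t
a ^ n ^ a ** a ** a + f
a ^ n ^ a ** a ** a + p
a ^ n ^ a ** a ** a + a

[e [e [e [t [f [p a]]]] ^ [t [f [p n]]]] ^ [t [f [p a] ** [f [p a] ** [f [p a]]]] + [t [f [p a]]]]]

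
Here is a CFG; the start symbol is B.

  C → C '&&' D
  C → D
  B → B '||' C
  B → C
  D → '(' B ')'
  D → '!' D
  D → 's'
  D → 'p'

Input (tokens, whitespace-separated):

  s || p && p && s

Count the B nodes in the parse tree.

2

[B [B [C [D s]]] || [C [C [C [D p]] && [D p]] && [D s]]]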